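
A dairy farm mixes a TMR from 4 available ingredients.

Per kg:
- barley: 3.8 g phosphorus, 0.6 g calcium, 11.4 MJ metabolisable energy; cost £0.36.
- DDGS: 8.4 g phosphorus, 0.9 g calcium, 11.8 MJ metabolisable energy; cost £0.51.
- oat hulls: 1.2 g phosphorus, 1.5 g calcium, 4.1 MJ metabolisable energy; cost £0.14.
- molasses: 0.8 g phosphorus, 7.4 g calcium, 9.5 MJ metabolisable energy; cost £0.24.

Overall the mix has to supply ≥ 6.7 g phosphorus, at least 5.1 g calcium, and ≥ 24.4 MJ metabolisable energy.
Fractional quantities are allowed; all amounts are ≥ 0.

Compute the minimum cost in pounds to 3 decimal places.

£0.734

Let x1 = kg of barley, x2 = kg of DDGS, x3 = kg of oat hulls, x4 = kg of molasses.
Minimise 0.36x1 + 0.51x2 + 0.14x3 + 0.24x4 s.t.:
  3.8x1 + 8.4x2 + 1.2x3 + 0.8x4 ≥ 6.7   (phosphorus)
  0.6x1 + 0.9x2 + 1.5x3 + 7.4x4 ≥ 5.1   (calcium)
  11.4x1 + 11.8x2 + 4.1x3 + 9.5x4 ≥ 24.4   (metabolisable energy)
  x1, x2, x3, x4 ≥ 0.
The optimal basis is {barley, molasses}; DDGS, oat hulls drop out. Binding constraints: phosphorus and metabolisable energy.
So barley = 1.636 kg, molasses = 0.6056 kg.
Cost = 0.36·1.636 + 0.24·0.6056 = 0.73430.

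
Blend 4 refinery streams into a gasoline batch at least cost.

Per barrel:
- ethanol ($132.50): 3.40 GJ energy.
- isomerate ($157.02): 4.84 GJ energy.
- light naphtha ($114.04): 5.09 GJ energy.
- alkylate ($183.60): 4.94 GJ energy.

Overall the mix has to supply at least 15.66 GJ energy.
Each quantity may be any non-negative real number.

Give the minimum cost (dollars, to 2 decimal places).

This is a linear program. Let x1 = barrels of ethanol, x2 = barrels of isomerate, x3 = barrels of light naphtha, x4 = barrels of alkylate.
Minimise 132.5x1 + 157.02x2 + 114.04x3 + 183.6x4 with:
  3.4x1 + 4.84x2 + 5.09x3 + 4.94x4 ≥ 15.66   (energy)
  x1, x2, x3, x4 ≥ 0.
At the optimum only light naphtha is positive (ethanol, isomerate, alkylate = 0). Binding constraint: energy.
That vertex is x3 = 3.0766.
Hence cost = 114.04·3.0766 = $350.8555.

$350.86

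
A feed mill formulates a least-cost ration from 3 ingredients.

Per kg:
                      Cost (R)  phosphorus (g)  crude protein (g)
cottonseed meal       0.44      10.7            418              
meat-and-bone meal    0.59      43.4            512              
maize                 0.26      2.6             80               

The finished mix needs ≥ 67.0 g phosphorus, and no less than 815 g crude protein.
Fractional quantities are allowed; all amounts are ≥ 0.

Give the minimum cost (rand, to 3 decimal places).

Let x1 = kg of cottonseed meal, x2 = kg of meat-and-bone meal, x3 = kg of maize.
min 0.44x1 + 0.59x2 + 0.26x3 with:
  10.7x1 + 43.4x2 + 2.6x3 ≥ 67   (phosphorus)
  418x1 + 512x2 + 80x3 ≥ 815   (crude protein)
  x1, x2, x3 ≥ 0.
The minimum-cost mix takes nothing from maize — only cottonseed meal, meat-and-bone meal. The phosphorus and crude protein requirements are met with equality.
So cottonseed meal = 0.08426 kg, meat-and-bone meal = 1.523 kg.
Cost = 0.44·0.08426 + 0.59·1.523 = 0.93564.

R0.936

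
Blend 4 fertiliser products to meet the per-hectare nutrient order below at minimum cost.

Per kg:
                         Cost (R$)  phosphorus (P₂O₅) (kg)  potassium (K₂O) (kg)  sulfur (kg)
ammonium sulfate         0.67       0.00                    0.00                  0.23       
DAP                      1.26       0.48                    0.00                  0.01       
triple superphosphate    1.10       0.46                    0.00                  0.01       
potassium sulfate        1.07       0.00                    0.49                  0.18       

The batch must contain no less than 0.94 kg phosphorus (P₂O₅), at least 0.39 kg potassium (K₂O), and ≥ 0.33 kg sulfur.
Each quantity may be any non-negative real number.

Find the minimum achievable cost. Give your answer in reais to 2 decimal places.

R$3.58

Let x1 = kg of ammonium sulfate, x2 = kg of DAP, x3 = kg of triple superphosphate, x4 = kg of potassium sulfate.
min 0.67x1 + 1.26x2 + 1.1x3 + 1.07x4 with:
  0.48x2 + 0.46x3 ≥ 0.94   (phosphorus (P₂O₅))
  0.49x4 ≥ 0.39   (potassium (K₂O))
  0.23x1 + 0.01x2 + 0.01x3 + 0.18x4 ≥ 0.33   (sulfur)
  x1, x2, x3, x4 ≥ 0.
The optimal basis is {ammonium sulfate, triple superphosphate, potassium sulfate}; DAP drops out. Binding constraints: phosphorus (P₂O₅), potassium (K₂O), sulfur.
Optimal quantities: ammonium sulfate = 0.723 kg, triple superphosphate = 2.043 kg, potassium sulfate = 0.7959 kg.
Hence cost = 0.67·0.723 + 1.1·2.043 + 1.07·0.7959 = R$3.5833.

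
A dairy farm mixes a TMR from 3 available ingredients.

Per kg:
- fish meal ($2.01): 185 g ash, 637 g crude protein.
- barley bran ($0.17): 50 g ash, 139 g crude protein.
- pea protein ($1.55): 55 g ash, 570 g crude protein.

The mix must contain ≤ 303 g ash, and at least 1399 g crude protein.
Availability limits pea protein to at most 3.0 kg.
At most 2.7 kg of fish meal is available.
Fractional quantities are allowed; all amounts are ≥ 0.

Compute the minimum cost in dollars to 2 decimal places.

Treat it as an LP. Let x1 = kg of fish meal, x2 = kg of barley bran, x3 = kg of pea protein.
Minimize 2.01x1 + 0.17x2 + 1.55x3 s.t.:
  185x1 + 50x2 + 55x3 ≤ 303   (ash)
  637x1 + 139x2 + 570x3 ≥ 1399   (crude protein)
  x3 ≤ 3
  x1 ≤ 2.7
  x1, x2, x3 ≥ 0.
At the optimum only barley bran, pea protein are positive (fish meal = 0). Binding constraints: ash and crude protein.
Solving gives x2 = 4.592, x3 = 1.335.
Total cost: 0.17·4.592 + 1.55·1.335 = 2.8499.

$2.85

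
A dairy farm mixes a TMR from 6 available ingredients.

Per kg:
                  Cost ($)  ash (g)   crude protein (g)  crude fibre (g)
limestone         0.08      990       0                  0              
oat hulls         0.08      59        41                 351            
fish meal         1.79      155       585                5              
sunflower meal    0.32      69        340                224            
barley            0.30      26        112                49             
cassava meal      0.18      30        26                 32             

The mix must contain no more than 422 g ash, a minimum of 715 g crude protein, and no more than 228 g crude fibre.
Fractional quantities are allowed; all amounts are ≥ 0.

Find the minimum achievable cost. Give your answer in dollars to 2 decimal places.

$1.46

Set it up as a linear program. Let x1 = kg of limestone, x2 = kg of oat hulls, x3 = kg of fish meal, x4 = kg of sunflower meal, x5 = kg of barley, x6 = kg of cassava meal.
Minimise 0.08x1 + 0.08x2 + 1.79x3 + 0.32x4 + 0.3x5 + 0.18x6 with:
  990x1 + 59x2 + 155x3 + 69x4 + 26x5 + 30x6 ≤ 422   (ash)
  41x2 + 585x3 + 340x4 + 112x5 + 26x6 ≥ 715   (crude protein)
  351x2 + 5x3 + 224x4 + 49x5 + 32x6 ≤ 228   (crude fibre)
  x1, x2, x3, x4, x5, x6 ≥ 0.
At the optimum only fish meal, sunflower meal are positive (limestone, oat hulls, barley, cassava meal = 0). Binding constraints: crude protein and crude fibre.
That vertex is x3 = 0.6389, x4 = 1.004.
Objective = 1.79·0.6389 + 0.32·1.004 = 1.4649.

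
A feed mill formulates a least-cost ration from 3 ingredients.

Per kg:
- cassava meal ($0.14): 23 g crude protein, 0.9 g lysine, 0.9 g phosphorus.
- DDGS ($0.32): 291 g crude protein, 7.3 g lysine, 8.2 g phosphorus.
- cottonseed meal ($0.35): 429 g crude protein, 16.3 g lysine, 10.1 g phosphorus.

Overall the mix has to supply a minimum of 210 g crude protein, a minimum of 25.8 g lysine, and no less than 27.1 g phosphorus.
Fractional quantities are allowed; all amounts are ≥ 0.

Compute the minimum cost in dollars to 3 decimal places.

$0.939

Let x1 = kg of cassava meal, x2 = kg of DDGS, x3 = kg of cottonseed meal.
Minimise 0.14x1 + 0.32x2 + 0.35x3 s.t.:
  23x1 + 291x2 + 429x3 ≥ 210   (crude protein)
  0.9x1 + 7.3x2 + 16.3x3 ≥ 25.8   (lysine)
  0.9x1 + 8.2x2 + 10.1x3 ≥ 27.1   (phosphorus)
  x1, x2, x3 ≥ 0.
The minimum-cost mix takes nothing from cassava meal, DDGS — only cottonseed meal. There the phosphorus constraint is tight.
Solving gives x3 = 2.683.
Cost = 0.35·2.683 = 0.93905.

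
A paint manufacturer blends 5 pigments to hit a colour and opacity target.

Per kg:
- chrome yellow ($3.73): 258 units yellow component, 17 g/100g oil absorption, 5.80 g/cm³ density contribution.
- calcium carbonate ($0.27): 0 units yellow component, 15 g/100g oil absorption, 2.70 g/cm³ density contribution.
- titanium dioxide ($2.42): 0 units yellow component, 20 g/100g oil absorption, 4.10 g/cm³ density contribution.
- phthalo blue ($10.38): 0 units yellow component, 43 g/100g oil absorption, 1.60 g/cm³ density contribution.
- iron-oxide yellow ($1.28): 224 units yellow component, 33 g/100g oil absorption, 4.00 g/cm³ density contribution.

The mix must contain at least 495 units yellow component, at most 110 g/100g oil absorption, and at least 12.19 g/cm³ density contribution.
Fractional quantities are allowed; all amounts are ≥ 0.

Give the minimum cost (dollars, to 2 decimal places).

Let x1 = kg of chrome yellow, x2 = kg of calcium carbonate, x3 = kg of titanium dioxide, x4 = kg of phthalo blue, x5 = kg of iron-oxide yellow.
Minimize 3.73x1 + 0.27x2 + 2.42x3 + 10.38x4 + 1.28x5 s.t.:
  258x1 + 224x5 ≥ 495   (yellow component)
  17x1 + 15x2 + 20x3 + 43x4 + 33x5 ≤ 110   (oil absorption)
  5.8x1 + 2.7x2 + 4.1x3 + 1.6x4 + 4x5 ≥ 12.19   (density contribution)
  x1, x2, x3, x4, x5 ≥ 0.
At the optimum only calcium carbonate, iron-oxide yellow are positive (chrome yellow, titanium dioxide, phthalo blue = 0). The yellow component and density contribution requirements are met with equality.
So calcium carbonate = 1.241 kg, iron-oxide yellow = 2.21 kg.
Total cost: 0.27·1.241 + 1.28·2.21 = 3.1639.

$3.16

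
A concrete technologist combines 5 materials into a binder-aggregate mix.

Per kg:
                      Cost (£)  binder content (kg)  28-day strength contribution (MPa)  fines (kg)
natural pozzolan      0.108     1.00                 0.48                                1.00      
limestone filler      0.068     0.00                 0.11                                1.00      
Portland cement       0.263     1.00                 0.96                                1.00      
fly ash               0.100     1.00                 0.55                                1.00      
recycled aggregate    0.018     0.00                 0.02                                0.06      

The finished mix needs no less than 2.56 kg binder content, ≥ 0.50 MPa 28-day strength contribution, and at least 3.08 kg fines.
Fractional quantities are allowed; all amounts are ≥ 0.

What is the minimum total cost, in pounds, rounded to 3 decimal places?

£0.291

This is a linear program. Let x1 = kg of natural pozzolan, x2 = kg of limestone filler, x3 = kg of Portland cement, x4 = kg of fly ash, x5 = kg of recycled aggregate.
min 0.108x1 + 0.068x2 + 0.263x3 + 0.1x4 + 0.018x5 with:
  1x1 + 1x3 + 1x4 ≥ 2.56   (binder content)
  0.48x1 + 0.11x2 + 0.96x3 + 0.55x4 + 0.02x5 ≥ 0.5   (28-day strength contribution)
  1x1 + 1x2 + 1x3 + 1x4 + 0.06x5 ≥ 3.08   (fines)
  x1, x2, x3, x4, x5 ≥ 0.
The minimum-cost mix takes nothing from natural pozzolan, Portland cement, recycled aggregate — only limestone filler, fly ash. Binding constraints: binder content and fines.
That vertex is x2 = 0.52, x4 = 2.56.
Objective = 0.068·0.52 + 0.1·2.56 = 0.29136.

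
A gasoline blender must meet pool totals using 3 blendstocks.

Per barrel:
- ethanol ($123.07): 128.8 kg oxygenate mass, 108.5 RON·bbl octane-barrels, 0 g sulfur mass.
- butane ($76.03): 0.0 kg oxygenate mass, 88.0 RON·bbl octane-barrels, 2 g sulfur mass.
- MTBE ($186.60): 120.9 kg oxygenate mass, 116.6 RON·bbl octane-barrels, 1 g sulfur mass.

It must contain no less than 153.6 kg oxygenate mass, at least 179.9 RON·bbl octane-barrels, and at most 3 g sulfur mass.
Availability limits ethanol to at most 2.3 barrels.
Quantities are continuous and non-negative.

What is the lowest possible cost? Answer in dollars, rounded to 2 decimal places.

$190.41

Let x1 = barrels of ethanol, x2 = barrels of butane, x3 = barrels of MTBE.
min 123.07x1 + 76.03x2 + 186.6x3 subject to:
  128.8x1 + 120.9x3 ≥ 153.6   (oxygenate mass)
  108.5x1 + 88x2 + 116.6x3 ≥ 179.9   (octane-barrels)
  2x2 + 1x3 ≤ 3   (sulfur mass)
  x1 ≤ 2.3
  x1, x2, x3 ≥ 0.
The cheapest feasible vertex uses only ethanol, butane; MTBE is not used. Binding constraints: oxygenate mass and octane-barrels.
So ethanol = 1.19255 barrels, butane = 0.573962 barrels.
Total cost: 123.07·1.19255 + 76.03·0.573962 = 190.4055.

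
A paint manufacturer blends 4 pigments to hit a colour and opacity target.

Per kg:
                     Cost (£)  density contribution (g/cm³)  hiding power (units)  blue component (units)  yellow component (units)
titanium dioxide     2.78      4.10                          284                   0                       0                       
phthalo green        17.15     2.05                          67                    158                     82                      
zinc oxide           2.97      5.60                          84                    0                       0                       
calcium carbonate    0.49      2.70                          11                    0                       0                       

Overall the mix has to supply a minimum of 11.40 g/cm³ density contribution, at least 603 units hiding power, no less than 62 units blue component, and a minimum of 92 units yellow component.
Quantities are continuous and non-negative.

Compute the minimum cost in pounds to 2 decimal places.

Set it up as a linear program. Let x1 = kg of titanium dioxide, x2 = kg of phthalo green, x3 = kg of zinc oxide, x4 = kg of calcium carbonate.
Minimize 2.78x1 + 17.15x2 + 2.97x3 + 0.49x4 with:
  4.1x1 + 2.05x2 + 5.6x3 + 2.7x4 ≥ 11.4   (density contribution)
  284x1 + 67x2 + 84x3 + 11x4 ≥ 603   (hiding power)
  158x2 ≥ 62   (blue component)
  82x2 ≥ 92   (yellow component)
  x1, x2, x3, x4 ≥ 0.
The optimal basis is {titanium dioxide, phthalo green, calcium carbonate}; zinc oxide drops out. Binding constraints: density contribution, hiding power, yellow component.
That vertex is x1 = 1.836, x2 = 1.122, x4 = 0.5824.
Hence cost = 2.78·1.836 + 17.15·1.122 + 0.49·0.5824 = £24.6318.

£24.63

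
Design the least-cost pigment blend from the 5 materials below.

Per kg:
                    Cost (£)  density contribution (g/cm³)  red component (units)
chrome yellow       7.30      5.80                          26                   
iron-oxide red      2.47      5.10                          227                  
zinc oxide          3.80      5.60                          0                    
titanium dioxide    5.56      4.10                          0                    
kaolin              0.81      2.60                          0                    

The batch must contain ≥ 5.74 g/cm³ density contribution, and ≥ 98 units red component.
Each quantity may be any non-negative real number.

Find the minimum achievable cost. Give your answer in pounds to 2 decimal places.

£2.17

Let x1 = kg of chrome yellow, x2 = kg of iron-oxide red, x3 = kg of zinc oxide, x4 = kg of titanium dioxide, x5 = kg of kaolin.
Minimize 7.3x1 + 2.47x2 + 3.8x3 + 5.56x4 + 0.81x5 with:
  5.8x1 + 5.1x2 + 5.6x3 + 4.1x4 + 2.6x5 ≥ 5.74   (density contribution)
  26x1 + 227x2 ≥ 98   (red component)
  x1, x2, x3, x4, x5 ≥ 0.
The optimal basis is {iron-oxide red, kaolin}; chrome yellow, zinc oxide, titanium dioxide drop out. The density contribution and red component requirements are met with equality.
Solving gives x2 = 0.4317, x5 = 1.361.
Cost = 2.47·0.4317 + 0.81·1.361 = 2.1687.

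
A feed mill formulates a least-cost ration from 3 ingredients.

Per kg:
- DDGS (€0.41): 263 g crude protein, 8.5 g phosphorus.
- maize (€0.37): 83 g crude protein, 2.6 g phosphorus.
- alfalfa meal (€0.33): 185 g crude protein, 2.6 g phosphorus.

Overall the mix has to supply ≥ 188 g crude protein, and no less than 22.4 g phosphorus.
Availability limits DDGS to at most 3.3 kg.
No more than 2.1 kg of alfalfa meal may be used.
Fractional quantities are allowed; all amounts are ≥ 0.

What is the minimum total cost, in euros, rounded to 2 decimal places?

Let x1 = kg of DDGS, x2 = kg of maize, x3 = kg of alfalfa meal.
Minimize 0.41x1 + 0.37x2 + 0.33x3 s.t.:
  263x1 + 83x2 + 185x3 ≥ 188   (crude protein)
  8.5x1 + 2.6x2 + 2.6x3 ≥ 22.4   (phosphorus)
  x1 ≤ 3.3
  x3 ≤ 2.1
  x1, x2, x3 ≥ 0.
The minimum-cost mix takes nothing from maize, alfalfa meal — only DDGS. The phosphorus requirement is met with equality.
Optimal quantities: DDGS = 2.635 kg.
Cost = 0.41·2.635 = 1.0804.

€1.08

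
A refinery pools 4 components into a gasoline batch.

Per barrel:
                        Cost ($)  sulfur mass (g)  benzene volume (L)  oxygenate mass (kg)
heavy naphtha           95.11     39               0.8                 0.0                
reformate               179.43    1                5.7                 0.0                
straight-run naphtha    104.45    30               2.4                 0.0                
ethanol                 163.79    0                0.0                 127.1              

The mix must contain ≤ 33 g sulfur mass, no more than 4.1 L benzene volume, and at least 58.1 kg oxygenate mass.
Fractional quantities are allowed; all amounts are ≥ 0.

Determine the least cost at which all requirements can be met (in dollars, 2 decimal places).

$74.87

This is a linear program. Let x1 = barrels of heavy naphtha, x2 = barrels of reformate, x3 = barrels of straight-run naphtha, x4 = barrels of ethanol.
Minimise 95.11x1 + 179.43x2 + 104.45x3 + 163.79x4 subject to:
  39x1 + 1x2 + 30x3 ≤ 33   (sulfur mass)
  0.8x1 + 5.7x2 + 2.4x3 ≤ 4.1   (benzene volume)
  127.1x4 ≥ 58.1   (oxygenate mass)
  x1, x2, x3, x4 ≥ 0.
The cheapest feasible vertex uses only ethanol; heavy naphtha, reformate, straight-run naphtha are not used. Binding constraint: oxygenate mass.
Optimal quantities: ethanol = 0.4571 barrels.
Hence cost = 163.79·0.4571 = $74.8684.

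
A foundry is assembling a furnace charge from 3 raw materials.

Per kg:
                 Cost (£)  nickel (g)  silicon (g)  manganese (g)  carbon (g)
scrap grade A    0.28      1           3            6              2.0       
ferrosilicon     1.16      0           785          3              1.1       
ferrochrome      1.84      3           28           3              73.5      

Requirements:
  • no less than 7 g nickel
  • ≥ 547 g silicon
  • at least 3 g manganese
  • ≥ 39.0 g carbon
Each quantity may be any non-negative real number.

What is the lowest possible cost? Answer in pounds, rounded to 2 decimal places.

This is a linear program. Let x1 = kg of scrap grade A, x2 = kg of ferrosilicon, x3 = kg of ferrochrome.
Minimize 0.28x1 + 1.16x2 + 1.84x3 with:
  1x1 + 3x3 ≥ 7   (nickel)
  3x1 + 785x2 + 28x3 ≥ 547   (silicon)
  6x1 + 3x2 + 3x3 ≥ 3   (manganese)
  2x1 + 1.1x2 + 73.5x3 ≥ 39   (carbon)
  x1, x2, x3 ≥ 0.
The optimal mix uses every input. The nickel, silicon, carbon requirements are met with equality.
Solving gives x1 = 5.921, x2 = 0.6614, x3 = 0.3596.
Cost = 0.28·5.921 + 1.16·0.6614 + 1.84·0.3596 = 3.0868.

£3.09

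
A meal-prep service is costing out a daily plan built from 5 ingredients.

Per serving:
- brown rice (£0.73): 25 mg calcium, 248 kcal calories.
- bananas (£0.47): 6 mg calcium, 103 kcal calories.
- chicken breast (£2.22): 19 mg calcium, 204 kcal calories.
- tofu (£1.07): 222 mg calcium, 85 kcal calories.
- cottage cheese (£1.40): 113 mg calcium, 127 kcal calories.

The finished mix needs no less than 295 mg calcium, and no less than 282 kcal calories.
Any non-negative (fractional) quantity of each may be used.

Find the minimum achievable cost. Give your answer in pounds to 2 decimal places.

£1.85

Let x1 = servings of brown rice, x2 = servings of bananas, x3 = servings of chicken breast, x4 = servings of tofu, x5 = servings of cottage cheese.
Minimize 0.73x1 + 0.47x2 + 2.22x3 + 1.07x4 + 1.4x5 s.t.:
  25x1 + 6x2 + 19x3 + 222x4 + 113x5 ≥ 295   (calcium)
  248x1 + 103x2 + 204x3 + 85x4 + 127x5 ≥ 282   (calories)
  x1, x2, x3, x4, x5 ≥ 0.
At the optimum only brown rice, tofu are positive (bananas, chicken breast, cottage cheese = 0). Binding constraints: calcium and calories.
Optimal quantities: brown rice = 0.709 servings, tofu = 1.249 servings.
Total cost: 0.73·0.709 + 1.07·1.249 = 1.8540.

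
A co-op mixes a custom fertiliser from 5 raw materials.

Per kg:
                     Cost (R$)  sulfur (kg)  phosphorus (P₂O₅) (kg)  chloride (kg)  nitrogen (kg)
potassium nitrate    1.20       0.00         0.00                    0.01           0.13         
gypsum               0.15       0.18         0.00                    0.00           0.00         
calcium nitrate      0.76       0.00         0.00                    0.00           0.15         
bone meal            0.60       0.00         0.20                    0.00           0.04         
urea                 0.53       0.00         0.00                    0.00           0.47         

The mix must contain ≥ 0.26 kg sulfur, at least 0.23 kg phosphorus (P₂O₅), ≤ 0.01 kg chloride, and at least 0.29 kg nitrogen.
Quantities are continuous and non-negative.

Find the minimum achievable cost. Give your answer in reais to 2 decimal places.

Let x1 = kg of potassium nitrate, x2 = kg of gypsum, x3 = kg of calcium nitrate, x4 = kg of bone meal, x5 = kg of urea.
Minimize 1.2x1 + 0.15x2 + 0.76x3 + 0.6x4 + 0.53x5 subject to:
  0.18x2 ≥ 0.26   (sulfur)
  0.2x4 ≥ 0.23   (phosphorus (P₂O₅))
  0.01x1 ≤ 0.01   (chloride)
  0.13x1 + 0.15x3 + 0.04x4 + 0.47x5 ≥ 0.29   (nitrogen)
  x1, x2, x3, x4, x5 ≥ 0.
The minimum-cost mix takes nothing from potassium nitrate, calcium nitrate — only gypsum, bone meal, urea. Binding constraints: sulfur, phosphorus (P₂O₅), nitrogen.
Optimal quantities: gypsum = 1.444 kg, bone meal = 1.15 kg, urea = 0.5191 kg.
Objective = 0.15·1.444 + 0.6·1.15 + 0.53·0.5191 = 1.1817.

R$1.18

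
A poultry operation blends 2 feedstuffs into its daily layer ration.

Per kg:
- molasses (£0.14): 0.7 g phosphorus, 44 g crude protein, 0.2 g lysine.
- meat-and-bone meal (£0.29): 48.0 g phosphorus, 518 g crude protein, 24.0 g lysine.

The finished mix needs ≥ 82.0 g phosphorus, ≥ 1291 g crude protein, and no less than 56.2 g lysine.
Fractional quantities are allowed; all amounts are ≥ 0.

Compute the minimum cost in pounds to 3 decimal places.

£0.723

This is a linear program. Let x1 = kg of molasses, x2 = kg of meat-and-bone meal.
Minimize 0.14x1 + 0.29x2 with:
  0.7x1 + 48x2 ≥ 82   (phosphorus)
  44x1 + 518x2 ≥ 1291   (crude protein)
  0.2x1 + 24x2 ≥ 56.2   (lysine)
  x1, x2 ≥ 0.
The optimal basis is {meat-and-bone meal}; molasses drops out. Binding constraint: crude protein.
That vertex is x2 = 2.492.
Objective = 0.29·2.492 = 0.72268.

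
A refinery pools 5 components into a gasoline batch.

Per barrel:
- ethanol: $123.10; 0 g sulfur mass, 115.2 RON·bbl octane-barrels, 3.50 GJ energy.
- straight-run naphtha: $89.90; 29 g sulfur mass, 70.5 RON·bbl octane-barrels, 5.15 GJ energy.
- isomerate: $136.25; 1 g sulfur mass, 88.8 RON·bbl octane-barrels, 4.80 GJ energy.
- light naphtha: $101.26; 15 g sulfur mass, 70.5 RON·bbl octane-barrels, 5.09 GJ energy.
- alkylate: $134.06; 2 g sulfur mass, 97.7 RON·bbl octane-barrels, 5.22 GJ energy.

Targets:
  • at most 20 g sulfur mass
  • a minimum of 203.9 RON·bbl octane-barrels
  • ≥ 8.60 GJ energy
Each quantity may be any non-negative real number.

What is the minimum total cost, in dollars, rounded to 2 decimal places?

$232.30

Let x1 = barrels of ethanol, x2 = barrels of straight-run naphtha, x3 = barrels of isomerate, x4 = barrels of light naphtha, x5 = barrels of alkylate.
Minimise 123.1x1 + 89.9x2 + 136.25x3 + 101.26x4 + 134.06x5 with:
  29x2 + 1x3 + 15x4 + 2x5 ≤ 20   (sulfur mass)
  115.2x1 + 70.5x2 + 88.8x3 + 70.5x4 + 97.7x5 ≥ 203.9   (octane-barrels)
  3.5x1 + 5.15x2 + 4.8x3 + 5.09x4 + 5.22x5 ≥ 8.6   (energy)
  x1, x2, x3, x4, x5 ≥ 0.
The optimal basis is {ethanol, straight-run naphtha, light naphtha}; isomerate, alkylate drop out. Binding constraints: sulfur mass, octane-barrels, energy.
That vertex is x1 = 1.2778, x2 = 0.56683, x4 = 0.23746.
Objective = 123.1·1.2778 + 89.9·0.56683 + 101.26·0.23746 = 232.3004.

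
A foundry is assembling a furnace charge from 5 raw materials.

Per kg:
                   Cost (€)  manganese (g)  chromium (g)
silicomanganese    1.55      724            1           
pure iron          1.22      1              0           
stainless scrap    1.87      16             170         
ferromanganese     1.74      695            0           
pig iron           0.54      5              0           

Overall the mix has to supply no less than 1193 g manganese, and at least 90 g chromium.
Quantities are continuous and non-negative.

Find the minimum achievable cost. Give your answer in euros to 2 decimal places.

€3.51

Treat it as an LP. Let x1 = kg of silicomanganese, x2 = kg of pure iron, x3 = kg of stainless scrap, x4 = kg of ferromanganese, x5 = kg of pig iron.
Minimize 1.55x1 + 1.22x2 + 1.87x3 + 1.74x4 + 0.54x5 with:
  724x1 + 1x2 + 16x3 + 695x4 + 5x5 ≥ 1193   (manganese)
  1x1 + 170x3 ≥ 90   (chromium)
  x1, x2, x3, x4, x5 ≥ 0.
The cheapest feasible vertex uses only silicomanganese, stainless scrap; pure iron, ferromanganese, pig iron are not used. Binding constraints: manganese and chromium.
Solving gives x1 = 1.636, x3 = 0.5198.
Hence cost = 1.55·1.636 + 1.87·0.5198 = €3.5078.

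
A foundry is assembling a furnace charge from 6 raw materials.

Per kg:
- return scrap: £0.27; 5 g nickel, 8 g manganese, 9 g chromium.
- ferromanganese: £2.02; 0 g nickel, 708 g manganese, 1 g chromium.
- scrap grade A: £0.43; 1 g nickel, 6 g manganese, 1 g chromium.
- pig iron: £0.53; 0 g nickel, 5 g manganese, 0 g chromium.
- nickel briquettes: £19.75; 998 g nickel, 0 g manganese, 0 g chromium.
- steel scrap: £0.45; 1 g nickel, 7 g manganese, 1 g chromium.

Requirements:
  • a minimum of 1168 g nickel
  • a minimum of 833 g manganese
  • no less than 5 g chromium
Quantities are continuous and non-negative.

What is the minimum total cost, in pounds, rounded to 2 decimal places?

£25.55

This is a linear program. Let x1 = kg of return scrap, x2 = kg of ferromanganese, x3 = kg of scrap grade A, x4 = kg of pig iron, x5 = kg of nickel briquettes, x6 = kg of steel scrap.
Minimize 0.27x1 + 2.02x2 + 0.43x3 + 0.53x4 + 19.75x5 + 0.45x6 with:
  5x1 + 1x3 + 998x5 + 1x6 ≥ 1168   (nickel)
  8x1 + 708x2 + 6x3 + 5x4 + 7x6 ≥ 833   (manganese)
  9x1 + 1x2 + 1x3 + 1x6 ≥ 5   (chromium)
  x1, x2, x3, x4, x5, x6 ≥ 0.
The cheapest feasible vertex uses only return scrap, ferromanganese, nickel briquettes; scrap grade A, pig iron, steel scrap are not used. There the nickel, manganese, chromium constraints are tight.
So return scrap = 0.4254 kg, ferromanganese = 1.172 kg, nickel briquettes = 1.168 kg.
Total cost: 0.27·0.4254 + 2.02·1.172 + 19.75·1.168 = 25.5503.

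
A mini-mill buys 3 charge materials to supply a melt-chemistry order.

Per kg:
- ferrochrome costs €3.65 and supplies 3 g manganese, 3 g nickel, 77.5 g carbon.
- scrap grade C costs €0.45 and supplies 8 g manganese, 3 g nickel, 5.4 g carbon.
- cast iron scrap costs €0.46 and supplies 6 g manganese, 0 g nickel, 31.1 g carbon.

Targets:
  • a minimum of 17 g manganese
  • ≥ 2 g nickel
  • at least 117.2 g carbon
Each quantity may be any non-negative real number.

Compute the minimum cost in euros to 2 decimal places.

€1.98

Let x1 = kg of ferrochrome, x2 = kg of scrap grade C, x3 = kg of cast iron scrap.
Minimize 3.65x1 + 0.45x2 + 0.46x3 with:
  3x1 + 8x2 + 6x3 ≥ 17   (manganese)
  3x1 + 3x2 ≥ 2   (nickel)
  77.5x1 + 5.4x2 + 31.1x3 ≥ 117.2   (carbon)
  x1, x2, x3 ≥ 0.
The minimum-cost mix takes nothing from ferrochrome — only scrap grade C, cast iron scrap. The nickel and carbon requirements are met with equality.
Solving gives x2 = 0.6667, x3 = 3.653.
Cost = 0.45·0.6667 + 0.46·3.653 = 1.9804.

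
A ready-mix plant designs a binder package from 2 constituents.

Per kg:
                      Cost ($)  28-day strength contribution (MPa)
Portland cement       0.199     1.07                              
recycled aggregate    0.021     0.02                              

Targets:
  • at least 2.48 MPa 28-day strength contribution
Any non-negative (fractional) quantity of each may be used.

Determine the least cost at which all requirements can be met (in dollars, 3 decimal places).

$0.461

Let x1 = kg of Portland cement, x2 = kg of recycled aggregate.
Minimise 0.199x1 + 0.021x2 subject to:
  1.07x1 + 0.02x2 ≥ 2.48   (28-day strength contribution)
  x1, x2 ≥ 0.
The cheapest feasible vertex uses only Portland cement; recycled aggregate is not used. The 28-day strength contribution requirement is met with equality.
Solving gives x1 = 2.318.
Total cost: 0.199·2.318 = 0.46128.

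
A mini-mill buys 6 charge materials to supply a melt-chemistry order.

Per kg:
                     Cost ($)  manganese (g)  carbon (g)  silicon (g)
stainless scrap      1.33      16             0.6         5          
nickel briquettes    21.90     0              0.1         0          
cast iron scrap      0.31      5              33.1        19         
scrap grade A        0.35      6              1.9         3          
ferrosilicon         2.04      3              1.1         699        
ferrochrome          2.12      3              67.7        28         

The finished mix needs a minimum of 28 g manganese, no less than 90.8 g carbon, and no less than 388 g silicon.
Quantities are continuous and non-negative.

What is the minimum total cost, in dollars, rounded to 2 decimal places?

$2.50

Let x1 = kg of stainless scrap, x2 = kg of nickel briquettes, x3 = kg of cast iron scrap, x4 = kg of scrap grade A, x5 = kg of ferrosilicon, x6 = kg of ferrochrome.
min 1.33x1 + 21.9x2 + 0.31x3 + 0.35x4 + 2.04x5 + 2.12x6 s.t.:
  16x1 + 5x3 + 6x4 + 3x5 + 3x6 ≥ 28   (manganese)
  0.6x1 + 0.1x2 + 33.1x3 + 1.9x4 + 1.1x5 + 67.7x6 ≥ 90.8   (carbon)
  5x1 + 19x3 + 3x4 + 699x5 + 28x6 ≥ 388   (silicon)
  x1, x2, x3, x4, x5, x6 ≥ 0.
The minimum-cost mix takes nothing from stainless scrap, nickel briquettes, scrap grade A, ferrochrome — only cast iron scrap, ferrosilicon. Binding constraints: manganese and silicon.
Optimal quantities: cast iron scrap = 5.354 kg, ferrosilicon = 0.4095 kg.
Hence cost = 0.31·5.354 + 2.04·0.4095 = $2.4951.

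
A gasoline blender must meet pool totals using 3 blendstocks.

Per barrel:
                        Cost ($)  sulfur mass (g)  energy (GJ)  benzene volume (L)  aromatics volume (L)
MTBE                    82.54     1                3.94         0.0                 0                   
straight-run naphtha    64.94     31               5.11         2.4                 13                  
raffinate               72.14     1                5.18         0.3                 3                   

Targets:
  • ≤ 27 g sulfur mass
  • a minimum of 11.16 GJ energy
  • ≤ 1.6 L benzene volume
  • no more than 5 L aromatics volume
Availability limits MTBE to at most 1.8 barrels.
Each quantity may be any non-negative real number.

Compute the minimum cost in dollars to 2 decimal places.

Treat it as an LP. Let x1 = barrels of MTBE, x2 = barrels of straight-run naphtha, x3 = barrels of raffinate.
Minimise 82.54x1 + 64.94x2 + 72.14x3 subject to:
  1x1 + 31x2 + 1x3 ≤ 27   (sulfur mass)
  3.94x1 + 5.11x2 + 5.18x3 ≥ 11.16   (energy)
  2.4x2 + 0.3x3 ≤ 1.6   (benzene volume)
  13x2 + 3x3 ≤ 5   (aromatics volume)
  x1 ≤ 1.8
  x1, x2, x3 ≥ 0.
The cheapest feasible vertex uses only MTBE, raffinate; straight-run naphtha is not used. There the energy and aromatics volume constraints are tight.
Optimal quantities: MTBE = 0.64129 barrels, raffinate = 1.6667 barrels.
Cost = 82.54·0.64129 + 72.14·1.6667 = 173.1678.

$173.17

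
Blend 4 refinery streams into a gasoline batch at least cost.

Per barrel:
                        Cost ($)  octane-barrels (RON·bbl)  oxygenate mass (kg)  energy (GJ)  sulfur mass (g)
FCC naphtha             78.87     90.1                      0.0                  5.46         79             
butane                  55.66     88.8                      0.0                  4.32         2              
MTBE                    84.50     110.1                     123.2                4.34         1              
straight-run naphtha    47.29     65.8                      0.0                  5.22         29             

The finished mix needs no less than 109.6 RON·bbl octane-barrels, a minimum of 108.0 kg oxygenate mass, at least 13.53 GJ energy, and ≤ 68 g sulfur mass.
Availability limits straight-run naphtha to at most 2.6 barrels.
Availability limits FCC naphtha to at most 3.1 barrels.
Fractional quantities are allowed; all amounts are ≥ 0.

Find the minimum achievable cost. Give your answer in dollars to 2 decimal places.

$162.18

Let x1 = barrels of FCC naphtha, x2 = barrels of butane, x3 = barrels of MTBE, x4 = barrels of straight-run naphtha.
Minimise 78.87x1 + 55.66x2 + 84.5x3 + 47.29x4 s.t.:
  90.1x1 + 88.8x2 + 110.1x3 + 65.8x4 ≥ 109.6   (octane-barrels)
  123.2x3 ≥ 108   (oxygenate mass)
  5.46x1 + 4.32x2 + 4.34x3 + 5.22x4 ≥ 13.53   (energy)
  79x1 + 2x2 + 1x3 + 29x4 ≤ 68   (sulfur mass)
  x4 ≤ 2.6
  x1 ≤ 3.1
  x1, x2, x3, x4 ≥ 0.
The minimum-cost mix takes nothing from FCC naphtha, butane — only MTBE, straight-run naphtha. The oxygenate mass and energy requirements are met with equality.
Solving gives x3 = 0.87662, x4 = 1.8631.
Hence cost = 84.5·0.87662 + 47.29·1.8631 = $162.1804.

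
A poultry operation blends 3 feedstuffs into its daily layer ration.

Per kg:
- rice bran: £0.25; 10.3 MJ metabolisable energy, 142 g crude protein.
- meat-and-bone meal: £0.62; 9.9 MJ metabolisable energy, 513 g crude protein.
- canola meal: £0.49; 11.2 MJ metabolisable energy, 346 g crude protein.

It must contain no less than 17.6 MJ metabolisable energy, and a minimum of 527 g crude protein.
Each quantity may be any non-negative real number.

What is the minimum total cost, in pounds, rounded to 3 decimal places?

Treat it as an LP. Let x1 = kg of rice bran, x2 = kg of meat-and-bone meal, x3 = kg of canola meal.
min 0.25x1 + 0.62x2 + 0.49x3 subject to:
  10.3x1 + 9.9x2 + 11.2x3 ≥ 17.6   (metabolisable energy)
  142x1 + 513x2 + 346x3 ≥ 527   (crude protein)
  x1, x2, x3 ≥ 0.
At the optimum only rice bran, meat-and-bone meal are positive (canola meal = 0). There the metabolisable energy and crude protein constraints are tight.
That vertex is x1 = 0.9828, x2 = 0.7552.
Objective = 0.25·0.9828 + 0.62·0.7552 = 0.71392.

£0.714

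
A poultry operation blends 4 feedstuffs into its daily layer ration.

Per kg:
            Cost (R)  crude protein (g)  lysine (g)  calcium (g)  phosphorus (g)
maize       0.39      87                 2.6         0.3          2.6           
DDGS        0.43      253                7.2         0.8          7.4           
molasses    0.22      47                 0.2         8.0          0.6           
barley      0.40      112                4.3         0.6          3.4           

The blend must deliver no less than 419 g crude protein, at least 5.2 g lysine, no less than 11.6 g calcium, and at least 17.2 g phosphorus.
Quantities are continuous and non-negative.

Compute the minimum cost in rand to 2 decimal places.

Set it up as a linear program. Let x1 = kg of maize, x2 = kg of DDGS, x3 = kg of molasses, x4 = kg of barley.
min 0.39x1 + 0.43x2 + 0.22x3 + 0.4x4 s.t.:
  87x1 + 253x2 + 47x3 + 112x4 ≥ 419   (crude protein)
  2.6x1 + 7.2x2 + 0.2x3 + 4.3x4 ≥ 5.2   (lysine)
  0.3x1 + 0.8x2 + 8x3 + 0.6x4 ≥ 11.6   (calcium)
  2.6x1 + 7.4x2 + 0.6x3 + 3.4x4 ≥ 17.2   (phosphorus)
  x1, x2, x3, x4 ≥ 0.
The cheapest feasible vertex uses only DDGS, molasses; maize, barley are not used. There the calcium and phosphorus constraints are tight.
So DDGS = 2.225 kg, molasses = 1.228 kg.
Cost = 0.43·2.225 + 0.22·1.228 = 1.2269.

R1.23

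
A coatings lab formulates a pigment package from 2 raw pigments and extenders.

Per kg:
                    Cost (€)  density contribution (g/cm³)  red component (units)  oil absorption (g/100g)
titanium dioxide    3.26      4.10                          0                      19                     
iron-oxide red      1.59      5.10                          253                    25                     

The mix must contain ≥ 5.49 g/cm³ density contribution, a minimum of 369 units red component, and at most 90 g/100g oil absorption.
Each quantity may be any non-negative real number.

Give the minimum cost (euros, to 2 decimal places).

This is a linear program. Let x1 = kg of titanium dioxide, x2 = kg of iron-oxide red.
min 3.26x1 + 1.59x2 subject to:
  4.1x1 + 5.1x2 ≥ 5.49   (density contribution)
  253x2 ≥ 369   (red component)
  19x1 + 25x2 ≤ 90   (oil absorption)
  x1, x2 ≥ 0.
The minimum-cost mix takes nothing from titanium dioxide — only iron-oxide red. Binding constraint: red component.
So iron-oxide red = 1.458 kg.
Hence cost = 1.59·1.458 = €2.3182.

€2.32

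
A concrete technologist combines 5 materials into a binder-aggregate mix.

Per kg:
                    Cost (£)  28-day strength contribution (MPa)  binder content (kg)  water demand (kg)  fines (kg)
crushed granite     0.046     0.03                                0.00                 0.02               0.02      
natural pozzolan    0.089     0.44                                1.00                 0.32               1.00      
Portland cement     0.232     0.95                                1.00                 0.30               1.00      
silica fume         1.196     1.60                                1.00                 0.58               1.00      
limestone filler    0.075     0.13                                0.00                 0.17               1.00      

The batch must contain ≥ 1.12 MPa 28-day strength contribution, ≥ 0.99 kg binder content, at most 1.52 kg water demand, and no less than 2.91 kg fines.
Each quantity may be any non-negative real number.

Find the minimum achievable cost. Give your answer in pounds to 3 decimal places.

Set it up as a linear program. Let x1 = kg of crushed granite, x2 = kg of natural pozzolan, x3 = kg of Portland cement, x4 = kg of silica fume, x5 = kg of limestone filler.
Minimise 0.046x1 + 0.089x2 + 0.232x3 + 1.196x4 + 0.075x5 subject to:
  0.03x1 + 0.44x2 + 0.95x3 + 1.6x4 + 0.13x5 ≥ 1.12   (28-day strength contribution)
  1x2 + 1x3 + 1x4 ≥ 0.99   (binder content)
  0.02x1 + 0.32x2 + 0.3x3 + 0.58x4 + 0.17x5 ≤ 1.52   (water demand)
  0.02x1 + 1x2 + 1x3 + 1x4 + 1x5 ≥ 2.91   (fines)
  x1, x2, x3, x4, x5 ≥ 0.
The minimum-cost mix takes nothing from crushed granite, Portland cement, silica fume — only natural pozzolan, limestone filler. There the 28-day strength contribution and fines constraints are tight.
Optimal quantities: natural pozzolan = 2.393 kg, limestone filler = 0.5174 kg.
Objective = 0.089·2.393 + 0.075·0.5174 = 0.25178.

£0.252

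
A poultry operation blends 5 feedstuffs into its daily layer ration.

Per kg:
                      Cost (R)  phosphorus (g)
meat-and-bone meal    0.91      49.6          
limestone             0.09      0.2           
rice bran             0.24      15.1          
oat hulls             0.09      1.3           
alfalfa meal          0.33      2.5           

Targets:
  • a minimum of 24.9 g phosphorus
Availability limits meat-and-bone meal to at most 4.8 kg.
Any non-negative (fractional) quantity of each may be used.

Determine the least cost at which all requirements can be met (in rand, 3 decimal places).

Let x1 = kg of meat-and-bone meal, x2 = kg of limestone, x3 = kg of rice bran, x4 = kg of oat hulls, x5 = kg of alfalfa meal.
Minimize 0.91x1 + 0.09x2 + 0.24x3 + 0.09x4 + 0.33x5 with:
  49.6x1 + 0.2x2 + 15.1x3 + 1.3x4 + 2.5x5 ≥ 24.9   (phosphorus)
  x1 ≤ 4.8
  x1, x2, x3, x4, x5 ≥ 0.
The optimal basis is {rice bran}; meat-and-bone meal, limestone, oat hulls, alfalfa meal drop out. Binding constraint: phosphorus.
So rice bran = 1.649 kg.
Cost = 0.24·1.649 = 0.39576.

R0.396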